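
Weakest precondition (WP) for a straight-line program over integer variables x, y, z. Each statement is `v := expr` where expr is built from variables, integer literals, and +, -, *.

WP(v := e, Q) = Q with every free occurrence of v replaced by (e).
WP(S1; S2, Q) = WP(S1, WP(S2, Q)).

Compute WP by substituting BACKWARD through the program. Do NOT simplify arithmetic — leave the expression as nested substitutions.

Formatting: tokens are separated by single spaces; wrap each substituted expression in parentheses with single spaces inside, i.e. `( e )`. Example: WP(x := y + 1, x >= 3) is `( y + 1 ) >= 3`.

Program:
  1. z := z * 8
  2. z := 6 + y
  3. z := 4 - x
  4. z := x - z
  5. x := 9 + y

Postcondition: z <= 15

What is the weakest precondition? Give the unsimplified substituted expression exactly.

Answer: ( x - ( 4 - x ) ) <= 15

Derivation:
post: z <= 15
stmt 5: x := 9 + y  -- replace 0 occurrence(s) of x with (9 + y)
  => z <= 15
stmt 4: z := x - z  -- replace 1 occurrence(s) of z with (x - z)
  => ( x - z ) <= 15
stmt 3: z := 4 - x  -- replace 1 occurrence(s) of z with (4 - x)
  => ( x - ( 4 - x ) ) <= 15
stmt 2: z := 6 + y  -- replace 0 occurrence(s) of z with (6 + y)
  => ( x - ( 4 - x ) ) <= 15
stmt 1: z := z * 8  -- replace 0 occurrence(s) of z with (z * 8)
  => ( x - ( 4 - x ) ) <= 15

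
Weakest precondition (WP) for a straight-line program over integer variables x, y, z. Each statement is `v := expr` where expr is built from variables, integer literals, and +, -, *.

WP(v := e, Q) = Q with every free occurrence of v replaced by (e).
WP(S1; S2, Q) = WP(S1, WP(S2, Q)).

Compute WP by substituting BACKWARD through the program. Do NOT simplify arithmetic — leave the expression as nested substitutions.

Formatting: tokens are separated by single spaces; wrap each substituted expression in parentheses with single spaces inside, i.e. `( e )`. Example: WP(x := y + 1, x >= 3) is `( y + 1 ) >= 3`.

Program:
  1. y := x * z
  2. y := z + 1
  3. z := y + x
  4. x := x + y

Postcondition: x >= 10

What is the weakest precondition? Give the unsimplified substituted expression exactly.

Answer: ( x + ( z + 1 ) ) >= 10

Derivation:
post: x >= 10
stmt 4: x := x + y  -- replace 1 occurrence(s) of x with (x + y)
  => ( x + y ) >= 10
stmt 3: z := y + x  -- replace 0 occurrence(s) of z with (y + x)
  => ( x + y ) >= 10
stmt 2: y := z + 1  -- replace 1 occurrence(s) of y with (z + 1)
  => ( x + ( z + 1 ) ) >= 10
stmt 1: y := x * z  -- replace 0 occurrence(s) of y with (x * z)
  => ( x + ( z + 1 ) ) >= 10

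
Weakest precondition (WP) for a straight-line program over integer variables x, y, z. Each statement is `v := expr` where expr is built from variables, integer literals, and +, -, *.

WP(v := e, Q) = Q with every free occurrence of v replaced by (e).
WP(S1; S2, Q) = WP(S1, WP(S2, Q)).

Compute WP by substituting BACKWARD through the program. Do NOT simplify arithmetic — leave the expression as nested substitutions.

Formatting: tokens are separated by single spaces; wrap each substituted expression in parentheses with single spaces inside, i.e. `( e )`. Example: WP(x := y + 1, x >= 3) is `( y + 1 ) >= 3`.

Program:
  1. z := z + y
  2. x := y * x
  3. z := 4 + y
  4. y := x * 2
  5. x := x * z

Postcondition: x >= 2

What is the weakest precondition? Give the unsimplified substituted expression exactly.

Answer: ( ( y * x ) * ( 4 + y ) ) >= 2

Derivation:
post: x >= 2
stmt 5: x := x * z  -- replace 1 occurrence(s) of x with (x * z)
  => ( x * z ) >= 2
stmt 4: y := x * 2  -- replace 0 occurrence(s) of y with (x * 2)
  => ( x * z ) >= 2
stmt 3: z := 4 + y  -- replace 1 occurrence(s) of z with (4 + y)
  => ( x * ( 4 + y ) ) >= 2
stmt 2: x := y * x  -- replace 1 occurrence(s) of x with (y * x)
  => ( ( y * x ) * ( 4 + y ) ) >= 2
stmt 1: z := z + y  -- replace 0 occurrence(s) of z with (z + y)
  => ( ( y * x ) * ( 4 + y ) ) >= 2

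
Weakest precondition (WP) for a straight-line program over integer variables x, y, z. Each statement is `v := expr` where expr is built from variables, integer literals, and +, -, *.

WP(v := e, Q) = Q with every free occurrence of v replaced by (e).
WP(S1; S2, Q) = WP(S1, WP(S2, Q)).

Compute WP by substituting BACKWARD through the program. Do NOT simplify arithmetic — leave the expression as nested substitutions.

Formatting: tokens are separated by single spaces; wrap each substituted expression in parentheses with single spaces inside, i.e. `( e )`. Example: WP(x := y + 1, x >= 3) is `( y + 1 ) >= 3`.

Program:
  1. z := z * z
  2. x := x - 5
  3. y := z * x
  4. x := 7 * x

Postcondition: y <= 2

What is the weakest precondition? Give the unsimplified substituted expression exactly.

post: y <= 2
stmt 4: x := 7 * x  -- replace 0 occurrence(s) of x with (7 * x)
  => y <= 2
stmt 3: y := z * x  -- replace 1 occurrence(s) of y with (z * x)
  => ( z * x ) <= 2
stmt 2: x := x - 5  -- replace 1 occurrence(s) of x with (x - 5)
  => ( z * ( x - 5 ) ) <= 2
stmt 1: z := z * z  -- replace 1 occurrence(s) of z with (z * z)
  => ( ( z * z ) * ( x - 5 ) ) <= 2

Answer: ( ( z * z ) * ( x - 5 ) ) <= 2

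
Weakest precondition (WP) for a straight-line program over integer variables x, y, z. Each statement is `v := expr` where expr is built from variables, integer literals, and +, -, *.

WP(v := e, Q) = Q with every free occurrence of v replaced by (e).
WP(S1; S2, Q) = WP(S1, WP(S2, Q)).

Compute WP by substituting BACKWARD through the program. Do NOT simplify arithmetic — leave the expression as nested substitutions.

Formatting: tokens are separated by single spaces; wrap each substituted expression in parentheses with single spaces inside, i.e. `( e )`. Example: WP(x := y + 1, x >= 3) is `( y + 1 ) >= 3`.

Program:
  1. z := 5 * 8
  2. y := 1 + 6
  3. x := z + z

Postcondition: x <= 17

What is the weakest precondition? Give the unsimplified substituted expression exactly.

post: x <= 17
stmt 3: x := z + z  -- replace 1 occurrence(s) of x with (z + z)
  => ( z + z ) <= 17
stmt 2: y := 1 + 6  -- replace 0 occurrence(s) of y with (1 + 6)
  => ( z + z ) <= 17
stmt 1: z := 5 * 8  -- replace 2 occurrence(s) of z with (5 * 8)
  => ( ( 5 * 8 ) + ( 5 * 8 ) ) <= 17

Answer: ( ( 5 * 8 ) + ( 5 * 8 ) ) <= 17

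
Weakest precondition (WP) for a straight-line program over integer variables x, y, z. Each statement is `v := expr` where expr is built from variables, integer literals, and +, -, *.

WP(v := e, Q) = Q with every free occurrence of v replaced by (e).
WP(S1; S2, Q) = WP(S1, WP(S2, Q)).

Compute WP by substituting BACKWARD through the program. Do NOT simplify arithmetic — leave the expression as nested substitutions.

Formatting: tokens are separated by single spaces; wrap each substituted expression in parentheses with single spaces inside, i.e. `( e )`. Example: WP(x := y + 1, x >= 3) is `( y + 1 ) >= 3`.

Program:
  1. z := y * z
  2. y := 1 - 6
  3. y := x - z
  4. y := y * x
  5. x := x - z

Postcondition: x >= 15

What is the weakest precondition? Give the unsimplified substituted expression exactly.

Answer: ( x - ( y * z ) ) >= 15

Derivation:
post: x >= 15
stmt 5: x := x - z  -- replace 1 occurrence(s) of x with (x - z)
  => ( x - z ) >= 15
stmt 4: y := y * x  -- replace 0 occurrence(s) of y with (y * x)
  => ( x - z ) >= 15
stmt 3: y := x - z  -- replace 0 occurrence(s) of y with (x - z)
  => ( x - z ) >= 15
stmt 2: y := 1 - 6  -- replace 0 occurrence(s) of y with (1 - 6)
  => ( x - z ) >= 15
stmt 1: z := y * z  -- replace 1 occurrence(s) of z with (y * z)
  => ( x - ( y * z ) ) >= 15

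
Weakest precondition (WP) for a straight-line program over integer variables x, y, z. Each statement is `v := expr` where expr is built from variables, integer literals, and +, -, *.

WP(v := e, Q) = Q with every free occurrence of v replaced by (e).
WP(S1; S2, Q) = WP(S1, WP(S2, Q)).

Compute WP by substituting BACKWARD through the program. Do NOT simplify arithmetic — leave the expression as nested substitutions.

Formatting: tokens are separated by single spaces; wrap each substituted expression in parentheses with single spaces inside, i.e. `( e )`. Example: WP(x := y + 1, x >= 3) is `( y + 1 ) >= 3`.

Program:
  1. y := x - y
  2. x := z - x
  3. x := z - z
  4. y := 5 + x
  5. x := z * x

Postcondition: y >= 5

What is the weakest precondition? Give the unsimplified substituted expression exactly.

post: y >= 5
stmt 5: x := z * x  -- replace 0 occurrence(s) of x with (z * x)
  => y >= 5
stmt 4: y := 5 + x  -- replace 1 occurrence(s) of y with (5 + x)
  => ( 5 + x ) >= 5
stmt 3: x := z - z  -- replace 1 occurrence(s) of x with (z - z)
  => ( 5 + ( z - z ) ) >= 5
stmt 2: x := z - x  -- replace 0 occurrence(s) of x with (z - x)
  => ( 5 + ( z - z ) ) >= 5
stmt 1: y := x - y  -- replace 0 occurrence(s) of y with (x - y)
  => ( 5 + ( z - z ) ) >= 5

Answer: ( 5 + ( z - z ) ) >= 5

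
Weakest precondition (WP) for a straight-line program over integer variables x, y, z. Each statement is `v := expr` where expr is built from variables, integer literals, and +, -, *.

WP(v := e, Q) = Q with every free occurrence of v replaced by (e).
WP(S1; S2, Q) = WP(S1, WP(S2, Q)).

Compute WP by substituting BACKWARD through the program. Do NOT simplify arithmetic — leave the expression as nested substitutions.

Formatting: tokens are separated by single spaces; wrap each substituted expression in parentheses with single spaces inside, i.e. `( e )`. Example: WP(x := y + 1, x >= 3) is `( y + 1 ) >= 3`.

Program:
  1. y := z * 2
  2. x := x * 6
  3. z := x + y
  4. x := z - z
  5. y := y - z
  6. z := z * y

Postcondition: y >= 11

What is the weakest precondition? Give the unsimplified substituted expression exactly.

Answer: ( ( z * 2 ) - ( ( x * 6 ) + ( z * 2 ) ) ) >= 11

Derivation:
post: y >= 11
stmt 6: z := z * y  -- replace 0 occurrence(s) of z with (z * y)
  => y >= 11
stmt 5: y := y - z  -- replace 1 occurrence(s) of y with (y - z)
  => ( y - z ) >= 11
stmt 4: x := z - z  -- replace 0 occurrence(s) of x with (z - z)
  => ( y - z ) >= 11
stmt 3: z := x + y  -- replace 1 occurrence(s) of z with (x + y)
  => ( y - ( x + y ) ) >= 11
stmt 2: x := x * 6  -- replace 1 occurrence(s) of x with (x * 6)
  => ( y - ( ( x * 6 ) + y ) ) >= 11
stmt 1: y := z * 2  -- replace 2 occurrence(s) of y with (z * 2)
  => ( ( z * 2 ) - ( ( x * 6 ) + ( z * 2 ) ) ) >= 11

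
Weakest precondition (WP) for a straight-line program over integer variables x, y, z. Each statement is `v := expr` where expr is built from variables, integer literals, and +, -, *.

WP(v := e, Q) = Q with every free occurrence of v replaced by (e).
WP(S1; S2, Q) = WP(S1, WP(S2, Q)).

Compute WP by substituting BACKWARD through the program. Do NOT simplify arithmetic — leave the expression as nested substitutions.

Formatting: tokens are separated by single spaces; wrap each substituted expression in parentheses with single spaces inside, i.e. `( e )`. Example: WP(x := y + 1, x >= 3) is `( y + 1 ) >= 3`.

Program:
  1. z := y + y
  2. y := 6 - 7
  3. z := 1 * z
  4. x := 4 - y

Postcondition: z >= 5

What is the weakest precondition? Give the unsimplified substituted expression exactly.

Answer: ( 1 * ( y + y ) ) >= 5

Derivation:
post: z >= 5
stmt 4: x := 4 - y  -- replace 0 occurrence(s) of x with (4 - y)
  => z >= 5
stmt 3: z := 1 * z  -- replace 1 occurrence(s) of z with (1 * z)
  => ( 1 * z ) >= 5
stmt 2: y := 6 - 7  -- replace 0 occurrence(s) of y with (6 - 7)
  => ( 1 * z ) >= 5
stmt 1: z := y + y  -- replace 1 occurrence(s) of z with (y + y)
  => ( 1 * ( y + y ) ) >= 5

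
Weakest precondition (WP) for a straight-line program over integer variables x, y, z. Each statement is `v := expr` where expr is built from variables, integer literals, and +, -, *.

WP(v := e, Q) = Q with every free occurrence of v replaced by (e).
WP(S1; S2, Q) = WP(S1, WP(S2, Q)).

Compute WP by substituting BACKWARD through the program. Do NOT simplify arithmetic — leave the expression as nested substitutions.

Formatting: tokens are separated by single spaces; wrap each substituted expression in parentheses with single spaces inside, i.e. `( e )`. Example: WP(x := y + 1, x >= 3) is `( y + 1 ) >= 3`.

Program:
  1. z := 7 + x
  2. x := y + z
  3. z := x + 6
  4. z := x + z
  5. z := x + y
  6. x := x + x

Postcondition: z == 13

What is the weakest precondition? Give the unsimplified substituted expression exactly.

Answer: ( ( y + ( 7 + x ) ) + y ) == 13

Derivation:
post: z == 13
stmt 6: x := x + x  -- replace 0 occurrence(s) of x with (x + x)
  => z == 13
stmt 5: z := x + y  -- replace 1 occurrence(s) of z with (x + y)
  => ( x + y ) == 13
stmt 4: z := x + z  -- replace 0 occurrence(s) of z with (x + z)
  => ( x + y ) == 13
stmt 3: z := x + 6  -- replace 0 occurrence(s) of z with (x + 6)
  => ( x + y ) == 13
stmt 2: x := y + z  -- replace 1 occurrence(s) of x with (y + z)
  => ( ( y + z ) + y ) == 13
stmt 1: z := 7 + x  -- replace 1 occurrence(s) of z with (7 + x)
  => ( ( y + ( 7 + x ) ) + y ) == 13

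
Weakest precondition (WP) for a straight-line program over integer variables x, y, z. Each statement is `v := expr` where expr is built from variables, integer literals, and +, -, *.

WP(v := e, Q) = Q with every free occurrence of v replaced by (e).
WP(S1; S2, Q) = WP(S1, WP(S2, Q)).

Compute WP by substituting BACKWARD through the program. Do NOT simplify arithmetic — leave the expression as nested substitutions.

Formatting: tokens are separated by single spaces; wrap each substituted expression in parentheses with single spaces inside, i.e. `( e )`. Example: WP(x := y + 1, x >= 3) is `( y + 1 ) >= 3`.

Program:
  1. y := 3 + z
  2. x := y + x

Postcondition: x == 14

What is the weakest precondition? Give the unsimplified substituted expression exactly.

Answer: ( ( 3 + z ) + x ) == 14

Derivation:
post: x == 14
stmt 2: x := y + x  -- replace 1 occurrence(s) of x with (y + x)
  => ( y + x ) == 14
stmt 1: y := 3 + z  -- replace 1 occurrence(s) of y with (3 + z)
  => ( ( 3 + z ) + x ) == 14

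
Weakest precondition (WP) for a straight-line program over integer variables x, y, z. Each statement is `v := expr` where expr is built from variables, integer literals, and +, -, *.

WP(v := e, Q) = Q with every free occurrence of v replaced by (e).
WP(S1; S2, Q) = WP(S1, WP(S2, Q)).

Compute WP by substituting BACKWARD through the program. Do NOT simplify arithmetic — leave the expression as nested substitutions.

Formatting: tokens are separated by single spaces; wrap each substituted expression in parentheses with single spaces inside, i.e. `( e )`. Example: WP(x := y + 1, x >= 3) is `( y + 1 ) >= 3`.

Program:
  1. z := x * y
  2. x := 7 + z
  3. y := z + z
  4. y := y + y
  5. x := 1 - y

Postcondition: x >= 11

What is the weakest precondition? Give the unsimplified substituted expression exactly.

Answer: ( 1 - ( ( ( x * y ) + ( x * y ) ) + ( ( x * y ) + ( x * y ) ) ) ) >= 11

Derivation:
post: x >= 11
stmt 5: x := 1 - y  -- replace 1 occurrence(s) of x with (1 - y)
  => ( 1 - y ) >= 11
stmt 4: y := y + y  -- replace 1 occurrence(s) of y with (y + y)
  => ( 1 - ( y + y ) ) >= 11
stmt 3: y := z + z  -- replace 2 occurrence(s) of y with (z + z)
  => ( 1 - ( ( z + z ) + ( z + z ) ) ) >= 11
stmt 2: x := 7 + z  -- replace 0 occurrence(s) of x with (7 + z)
  => ( 1 - ( ( z + z ) + ( z + z ) ) ) >= 11
stmt 1: z := x * y  -- replace 4 occurrence(s) of z with (x * y)
  => ( 1 - ( ( ( x * y ) + ( x * y ) ) + ( ( x * y ) + ( x * y ) ) ) ) >= 11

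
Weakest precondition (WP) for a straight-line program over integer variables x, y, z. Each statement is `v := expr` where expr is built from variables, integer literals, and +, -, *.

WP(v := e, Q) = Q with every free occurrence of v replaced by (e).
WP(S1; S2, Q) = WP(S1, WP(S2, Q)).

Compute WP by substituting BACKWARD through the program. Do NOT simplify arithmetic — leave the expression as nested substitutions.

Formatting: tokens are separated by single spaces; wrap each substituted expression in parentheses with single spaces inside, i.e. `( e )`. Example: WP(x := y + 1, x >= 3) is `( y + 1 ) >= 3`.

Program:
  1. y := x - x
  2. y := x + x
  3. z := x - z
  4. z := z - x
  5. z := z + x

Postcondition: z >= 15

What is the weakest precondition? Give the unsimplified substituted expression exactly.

post: z >= 15
stmt 5: z := z + x  -- replace 1 occurrence(s) of z with (z + x)
  => ( z + x ) >= 15
stmt 4: z := z - x  -- replace 1 occurrence(s) of z with (z - x)
  => ( ( z - x ) + x ) >= 15
stmt 3: z := x - z  -- replace 1 occurrence(s) of z with (x - z)
  => ( ( ( x - z ) - x ) + x ) >= 15
stmt 2: y := x + x  -- replace 0 occurrence(s) of y with (x + x)
  => ( ( ( x - z ) - x ) + x ) >= 15
stmt 1: y := x - x  -- replace 0 occurrence(s) of y with (x - x)
  => ( ( ( x - z ) - x ) + x ) >= 15

Answer: ( ( ( x - z ) - x ) + x ) >= 15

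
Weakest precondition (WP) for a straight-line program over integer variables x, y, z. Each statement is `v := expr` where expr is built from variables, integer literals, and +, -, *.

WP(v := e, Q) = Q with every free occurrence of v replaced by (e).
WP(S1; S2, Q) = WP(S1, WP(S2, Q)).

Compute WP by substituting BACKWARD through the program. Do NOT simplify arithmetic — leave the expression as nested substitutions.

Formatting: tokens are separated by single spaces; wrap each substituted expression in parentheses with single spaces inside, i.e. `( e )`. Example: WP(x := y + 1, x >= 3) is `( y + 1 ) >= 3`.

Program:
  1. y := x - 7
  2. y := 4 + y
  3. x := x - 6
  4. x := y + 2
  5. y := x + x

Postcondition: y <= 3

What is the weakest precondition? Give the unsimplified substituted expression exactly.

post: y <= 3
stmt 5: y := x + x  -- replace 1 occurrence(s) of y with (x + x)
  => ( x + x ) <= 3
stmt 4: x := y + 2  -- replace 2 occurrence(s) of x with (y + 2)
  => ( ( y + 2 ) + ( y + 2 ) ) <= 3
stmt 3: x := x - 6  -- replace 0 occurrence(s) of x with (x - 6)
  => ( ( y + 2 ) + ( y + 2 ) ) <= 3
stmt 2: y := 4 + y  -- replace 2 occurrence(s) of y with (4 + y)
  => ( ( ( 4 + y ) + 2 ) + ( ( 4 + y ) + 2 ) ) <= 3
stmt 1: y := x - 7  -- replace 2 occurrence(s) of y with (x - 7)
  => ( ( ( 4 + ( x - 7 ) ) + 2 ) + ( ( 4 + ( x - 7 ) ) + 2 ) ) <= 3

Answer: ( ( ( 4 + ( x - 7 ) ) + 2 ) + ( ( 4 + ( x - 7 ) ) + 2 ) ) <= 3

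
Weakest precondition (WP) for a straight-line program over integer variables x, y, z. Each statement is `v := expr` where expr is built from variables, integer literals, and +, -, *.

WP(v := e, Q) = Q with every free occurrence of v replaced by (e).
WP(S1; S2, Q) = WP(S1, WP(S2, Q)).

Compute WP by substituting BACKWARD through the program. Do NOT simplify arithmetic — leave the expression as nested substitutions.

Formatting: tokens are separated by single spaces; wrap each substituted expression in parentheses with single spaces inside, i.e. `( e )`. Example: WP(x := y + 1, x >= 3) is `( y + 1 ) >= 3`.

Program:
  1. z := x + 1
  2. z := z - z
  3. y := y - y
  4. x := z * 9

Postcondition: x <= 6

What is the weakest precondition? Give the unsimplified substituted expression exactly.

Answer: ( ( ( x + 1 ) - ( x + 1 ) ) * 9 ) <= 6

Derivation:
post: x <= 6
stmt 4: x := z * 9  -- replace 1 occurrence(s) of x with (z * 9)
  => ( z * 9 ) <= 6
stmt 3: y := y - y  -- replace 0 occurrence(s) of y with (y - y)
  => ( z * 9 ) <= 6
stmt 2: z := z - z  -- replace 1 occurrence(s) of z with (z - z)
  => ( ( z - z ) * 9 ) <= 6
stmt 1: z := x + 1  -- replace 2 occurrence(s) of z with (x + 1)
  => ( ( ( x + 1 ) - ( x + 1 ) ) * 9 ) <= 6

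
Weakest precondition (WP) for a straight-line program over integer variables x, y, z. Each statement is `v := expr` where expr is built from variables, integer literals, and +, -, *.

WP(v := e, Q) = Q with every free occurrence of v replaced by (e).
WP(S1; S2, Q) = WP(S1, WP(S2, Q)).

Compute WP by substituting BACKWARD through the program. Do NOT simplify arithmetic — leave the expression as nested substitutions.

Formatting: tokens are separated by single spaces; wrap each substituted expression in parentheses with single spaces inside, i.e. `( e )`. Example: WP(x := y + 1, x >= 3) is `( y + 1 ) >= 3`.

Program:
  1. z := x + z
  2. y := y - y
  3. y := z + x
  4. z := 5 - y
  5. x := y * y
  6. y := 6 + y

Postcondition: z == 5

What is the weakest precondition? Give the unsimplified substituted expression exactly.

Answer: ( 5 - ( ( x + z ) + x ) ) == 5

Derivation:
post: z == 5
stmt 6: y := 6 + y  -- replace 0 occurrence(s) of y with (6 + y)
  => z == 5
stmt 5: x := y * y  -- replace 0 occurrence(s) of x with (y * y)
  => z == 5
stmt 4: z := 5 - y  -- replace 1 occurrence(s) of z with (5 - y)
  => ( 5 - y ) == 5
stmt 3: y := z + x  -- replace 1 occurrence(s) of y with (z + x)
  => ( 5 - ( z + x ) ) == 5
stmt 2: y := y - y  -- replace 0 occurrence(s) of y with (y - y)
  => ( 5 - ( z + x ) ) == 5
stmt 1: z := x + z  -- replace 1 occurrence(s) of z with (x + z)
  => ( 5 - ( ( x + z ) + x ) ) == 5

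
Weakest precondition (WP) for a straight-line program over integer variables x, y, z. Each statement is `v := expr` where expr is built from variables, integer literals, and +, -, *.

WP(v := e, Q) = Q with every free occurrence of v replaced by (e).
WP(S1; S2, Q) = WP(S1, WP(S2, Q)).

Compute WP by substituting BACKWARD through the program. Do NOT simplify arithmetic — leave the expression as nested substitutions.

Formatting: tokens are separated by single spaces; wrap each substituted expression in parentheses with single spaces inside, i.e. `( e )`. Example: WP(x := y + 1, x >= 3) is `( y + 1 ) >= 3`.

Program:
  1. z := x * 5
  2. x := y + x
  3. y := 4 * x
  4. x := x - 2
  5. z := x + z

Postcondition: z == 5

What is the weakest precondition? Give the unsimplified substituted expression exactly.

Answer: ( ( ( y + x ) - 2 ) + ( x * 5 ) ) == 5

Derivation:
post: z == 5
stmt 5: z := x + z  -- replace 1 occurrence(s) of z with (x + z)
  => ( x + z ) == 5
stmt 4: x := x - 2  -- replace 1 occurrence(s) of x with (x - 2)
  => ( ( x - 2 ) + z ) == 5
stmt 3: y := 4 * x  -- replace 0 occurrence(s) of y with (4 * x)
  => ( ( x - 2 ) + z ) == 5
stmt 2: x := y + x  -- replace 1 occurrence(s) of x with (y + x)
  => ( ( ( y + x ) - 2 ) + z ) == 5
stmt 1: z := x * 5  -- replace 1 occurrence(s) of z with (x * 5)
  => ( ( ( y + x ) - 2 ) + ( x * 5 ) ) == 5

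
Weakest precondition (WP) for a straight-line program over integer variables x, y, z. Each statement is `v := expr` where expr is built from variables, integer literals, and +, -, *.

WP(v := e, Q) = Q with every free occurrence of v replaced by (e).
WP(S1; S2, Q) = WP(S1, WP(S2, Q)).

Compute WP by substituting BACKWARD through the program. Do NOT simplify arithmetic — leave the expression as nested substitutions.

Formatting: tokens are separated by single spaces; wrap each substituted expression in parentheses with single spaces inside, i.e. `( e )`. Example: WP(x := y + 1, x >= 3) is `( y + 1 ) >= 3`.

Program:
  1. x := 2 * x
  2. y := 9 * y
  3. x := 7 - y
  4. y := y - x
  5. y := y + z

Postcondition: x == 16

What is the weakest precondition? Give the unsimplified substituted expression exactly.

post: x == 16
stmt 5: y := y + z  -- replace 0 occurrence(s) of y with (y + z)
  => x == 16
stmt 4: y := y - x  -- replace 0 occurrence(s) of y with (y - x)
  => x == 16
stmt 3: x := 7 - y  -- replace 1 occurrence(s) of x with (7 - y)
  => ( 7 - y ) == 16
stmt 2: y := 9 * y  -- replace 1 occurrence(s) of y with (9 * y)
  => ( 7 - ( 9 * y ) ) == 16
stmt 1: x := 2 * x  -- replace 0 occurrence(s) of x with (2 * x)
  => ( 7 - ( 9 * y ) ) == 16

Answer: ( 7 - ( 9 * y ) ) == 16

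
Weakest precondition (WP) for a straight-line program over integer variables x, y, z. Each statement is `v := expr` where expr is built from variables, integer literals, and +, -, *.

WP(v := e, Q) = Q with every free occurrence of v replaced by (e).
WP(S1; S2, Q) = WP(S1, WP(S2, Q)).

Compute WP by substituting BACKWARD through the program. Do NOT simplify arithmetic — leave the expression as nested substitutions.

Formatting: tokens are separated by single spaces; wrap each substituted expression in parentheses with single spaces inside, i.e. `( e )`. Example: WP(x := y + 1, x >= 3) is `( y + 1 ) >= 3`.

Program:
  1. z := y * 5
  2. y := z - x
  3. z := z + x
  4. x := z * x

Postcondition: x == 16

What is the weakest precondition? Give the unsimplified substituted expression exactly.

Answer: ( ( ( y * 5 ) + x ) * x ) == 16

Derivation:
post: x == 16
stmt 4: x := z * x  -- replace 1 occurrence(s) of x with (z * x)
  => ( z * x ) == 16
stmt 3: z := z + x  -- replace 1 occurrence(s) of z with (z + x)
  => ( ( z + x ) * x ) == 16
stmt 2: y := z - x  -- replace 0 occurrence(s) of y with (z - x)
  => ( ( z + x ) * x ) == 16
stmt 1: z := y * 5  -- replace 1 occurrence(s) of z with (y * 5)
  => ( ( ( y * 5 ) + x ) * x ) == 16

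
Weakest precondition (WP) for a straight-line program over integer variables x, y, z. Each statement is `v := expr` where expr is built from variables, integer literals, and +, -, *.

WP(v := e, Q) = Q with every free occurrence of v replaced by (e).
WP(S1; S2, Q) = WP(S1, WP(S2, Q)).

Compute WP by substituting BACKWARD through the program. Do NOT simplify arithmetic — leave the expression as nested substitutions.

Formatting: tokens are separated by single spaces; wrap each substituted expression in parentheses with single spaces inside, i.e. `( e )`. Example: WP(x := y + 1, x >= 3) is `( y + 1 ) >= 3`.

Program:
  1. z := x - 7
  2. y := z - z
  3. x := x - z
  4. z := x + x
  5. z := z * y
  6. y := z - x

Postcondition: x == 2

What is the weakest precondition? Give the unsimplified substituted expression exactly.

post: x == 2
stmt 6: y := z - x  -- replace 0 occurrence(s) of y with (z - x)
  => x == 2
stmt 5: z := z * y  -- replace 0 occurrence(s) of z with (z * y)
  => x == 2
stmt 4: z := x + x  -- replace 0 occurrence(s) of z with (x + x)
  => x == 2
stmt 3: x := x - z  -- replace 1 occurrence(s) of x with (x - z)
  => ( x - z ) == 2
stmt 2: y := z - z  -- replace 0 occurrence(s) of y with (z - z)
  => ( x - z ) == 2
stmt 1: z := x - 7  -- replace 1 occurrence(s) of z with (x - 7)
  => ( x - ( x - 7 ) ) == 2

Answer: ( x - ( x - 7 ) ) == 2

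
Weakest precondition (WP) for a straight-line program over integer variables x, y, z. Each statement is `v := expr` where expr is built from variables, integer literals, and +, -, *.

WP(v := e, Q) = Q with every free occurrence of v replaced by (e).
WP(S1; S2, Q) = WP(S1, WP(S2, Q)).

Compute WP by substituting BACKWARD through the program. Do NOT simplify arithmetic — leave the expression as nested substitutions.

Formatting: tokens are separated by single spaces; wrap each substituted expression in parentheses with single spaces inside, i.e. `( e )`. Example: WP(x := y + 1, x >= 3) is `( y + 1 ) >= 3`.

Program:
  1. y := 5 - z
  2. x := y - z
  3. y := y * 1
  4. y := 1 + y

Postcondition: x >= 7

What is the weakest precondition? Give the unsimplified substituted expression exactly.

Answer: ( ( 5 - z ) - z ) >= 7

Derivation:
post: x >= 7
stmt 4: y := 1 + y  -- replace 0 occurrence(s) of y with (1 + y)
  => x >= 7
stmt 3: y := y * 1  -- replace 0 occurrence(s) of y with (y * 1)
  => x >= 7
stmt 2: x := y - z  -- replace 1 occurrence(s) of x with (y - z)
  => ( y - z ) >= 7
stmt 1: y := 5 - z  -- replace 1 occurrence(s) of y with (5 - z)
  => ( ( 5 - z ) - z ) >= 7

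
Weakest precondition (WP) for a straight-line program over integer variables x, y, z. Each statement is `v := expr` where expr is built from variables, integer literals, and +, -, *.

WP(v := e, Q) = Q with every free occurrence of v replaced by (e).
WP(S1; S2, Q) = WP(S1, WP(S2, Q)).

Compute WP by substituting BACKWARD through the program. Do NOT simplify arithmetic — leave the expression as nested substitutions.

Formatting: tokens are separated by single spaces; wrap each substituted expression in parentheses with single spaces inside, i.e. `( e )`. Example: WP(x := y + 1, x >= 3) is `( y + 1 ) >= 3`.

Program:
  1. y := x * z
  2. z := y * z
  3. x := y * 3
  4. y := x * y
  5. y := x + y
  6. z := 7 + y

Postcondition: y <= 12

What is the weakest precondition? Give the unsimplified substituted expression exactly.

Answer: ( ( ( x * z ) * 3 ) + ( ( ( x * z ) * 3 ) * ( x * z ) ) ) <= 12

Derivation:
post: y <= 12
stmt 6: z := 7 + y  -- replace 0 occurrence(s) of z with (7 + y)
  => y <= 12
stmt 5: y := x + y  -- replace 1 occurrence(s) of y with (x + y)
  => ( x + y ) <= 12
stmt 4: y := x * y  -- replace 1 occurrence(s) of y with (x * y)
  => ( x + ( x * y ) ) <= 12
stmt 3: x := y * 3  -- replace 2 occurrence(s) of x with (y * 3)
  => ( ( y * 3 ) + ( ( y * 3 ) * y ) ) <= 12
stmt 2: z := y * z  -- replace 0 occurrence(s) of z with (y * z)
  => ( ( y * 3 ) + ( ( y * 3 ) * y ) ) <= 12
stmt 1: y := x * z  -- replace 3 occurrence(s) of y with (x * z)
  => ( ( ( x * z ) * 3 ) + ( ( ( x * z ) * 3 ) * ( x * z ) ) ) <= 12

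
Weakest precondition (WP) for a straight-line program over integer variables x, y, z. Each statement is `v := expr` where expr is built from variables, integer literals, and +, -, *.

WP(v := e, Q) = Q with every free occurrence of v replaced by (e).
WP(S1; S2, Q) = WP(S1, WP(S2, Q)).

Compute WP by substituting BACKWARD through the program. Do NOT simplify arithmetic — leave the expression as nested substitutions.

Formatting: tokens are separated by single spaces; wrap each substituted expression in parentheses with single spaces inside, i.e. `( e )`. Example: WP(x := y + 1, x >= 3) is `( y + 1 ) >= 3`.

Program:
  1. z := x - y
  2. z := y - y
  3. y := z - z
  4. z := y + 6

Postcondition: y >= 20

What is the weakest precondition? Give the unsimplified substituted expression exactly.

Answer: ( ( y - y ) - ( y - y ) ) >= 20

Derivation:
post: y >= 20
stmt 4: z := y + 6  -- replace 0 occurrence(s) of z with (y + 6)
  => y >= 20
stmt 3: y := z - z  -- replace 1 occurrence(s) of y with (z - z)
  => ( z - z ) >= 20
stmt 2: z := y - y  -- replace 2 occurrence(s) of z with (y - y)
  => ( ( y - y ) - ( y - y ) ) >= 20
stmt 1: z := x - y  -- replace 0 occurrence(s) of z with (x - y)
  => ( ( y - y ) - ( y - y ) ) >= 20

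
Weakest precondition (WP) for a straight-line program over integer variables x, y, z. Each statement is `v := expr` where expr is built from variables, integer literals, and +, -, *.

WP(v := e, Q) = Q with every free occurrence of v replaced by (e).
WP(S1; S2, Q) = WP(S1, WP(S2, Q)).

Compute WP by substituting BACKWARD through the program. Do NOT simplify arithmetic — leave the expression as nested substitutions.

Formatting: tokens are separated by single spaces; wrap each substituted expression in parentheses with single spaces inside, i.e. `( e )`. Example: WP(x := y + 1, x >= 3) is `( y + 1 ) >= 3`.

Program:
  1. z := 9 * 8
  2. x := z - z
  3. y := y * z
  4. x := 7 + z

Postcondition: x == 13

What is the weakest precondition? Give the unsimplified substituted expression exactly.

post: x == 13
stmt 4: x := 7 + z  -- replace 1 occurrence(s) of x with (7 + z)
  => ( 7 + z ) == 13
stmt 3: y := y * z  -- replace 0 occurrence(s) of y with (y * z)
  => ( 7 + z ) == 13
stmt 2: x := z - z  -- replace 0 occurrence(s) of x with (z - z)
  => ( 7 + z ) == 13
stmt 1: z := 9 * 8  -- replace 1 occurrence(s) of z with (9 * 8)
  => ( 7 + ( 9 * 8 ) ) == 13

Answer: ( 7 + ( 9 * 8 ) ) == 13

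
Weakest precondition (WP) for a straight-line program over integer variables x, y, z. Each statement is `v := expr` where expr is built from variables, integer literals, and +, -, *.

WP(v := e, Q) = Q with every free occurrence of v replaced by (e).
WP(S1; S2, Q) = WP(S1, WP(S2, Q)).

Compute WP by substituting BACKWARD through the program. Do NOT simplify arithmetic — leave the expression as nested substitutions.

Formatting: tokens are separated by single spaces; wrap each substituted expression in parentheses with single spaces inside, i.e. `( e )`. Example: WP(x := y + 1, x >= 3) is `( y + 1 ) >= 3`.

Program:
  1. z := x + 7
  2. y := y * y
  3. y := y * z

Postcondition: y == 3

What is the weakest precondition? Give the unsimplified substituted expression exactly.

post: y == 3
stmt 3: y := y * z  -- replace 1 occurrence(s) of y with (y * z)
  => ( y * z ) == 3
stmt 2: y := y * y  -- replace 1 occurrence(s) of y with (y * y)
  => ( ( y * y ) * z ) == 3
stmt 1: z := x + 7  -- replace 1 occurrence(s) of z with (x + 7)
  => ( ( y * y ) * ( x + 7 ) ) == 3

Answer: ( ( y * y ) * ( x + 7 ) ) == 3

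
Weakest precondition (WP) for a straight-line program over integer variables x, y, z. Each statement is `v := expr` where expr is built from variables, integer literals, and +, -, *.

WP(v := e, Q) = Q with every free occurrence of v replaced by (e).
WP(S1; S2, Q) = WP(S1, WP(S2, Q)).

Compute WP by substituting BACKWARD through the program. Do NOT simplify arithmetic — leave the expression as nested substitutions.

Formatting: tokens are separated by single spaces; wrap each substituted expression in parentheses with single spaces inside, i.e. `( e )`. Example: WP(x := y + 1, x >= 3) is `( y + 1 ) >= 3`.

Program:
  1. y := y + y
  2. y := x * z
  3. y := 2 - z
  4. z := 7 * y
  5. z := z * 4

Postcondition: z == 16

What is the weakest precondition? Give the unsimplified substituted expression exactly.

Answer: ( ( 7 * ( 2 - z ) ) * 4 ) == 16

Derivation:
post: z == 16
stmt 5: z := z * 4  -- replace 1 occurrence(s) of z with (z * 4)
  => ( z * 4 ) == 16
stmt 4: z := 7 * y  -- replace 1 occurrence(s) of z with (7 * y)
  => ( ( 7 * y ) * 4 ) == 16
stmt 3: y := 2 - z  -- replace 1 occurrence(s) of y with (2 - z)
  => ( ( 7 * ( 2 - z ) ) * 4 ) == 16
stmt 2: y := x * z  -- replace 0 occurrence(s) of y with (x * z)
  => ( ( 7 * ( 2 - z ) ) * 4 ) == 16
stmt 1: y := y + y  -- replace 0 occurrence(s) of y with (y + y)
  => ( ( 7 * ( 2 - z ) ) * 4 ) == 16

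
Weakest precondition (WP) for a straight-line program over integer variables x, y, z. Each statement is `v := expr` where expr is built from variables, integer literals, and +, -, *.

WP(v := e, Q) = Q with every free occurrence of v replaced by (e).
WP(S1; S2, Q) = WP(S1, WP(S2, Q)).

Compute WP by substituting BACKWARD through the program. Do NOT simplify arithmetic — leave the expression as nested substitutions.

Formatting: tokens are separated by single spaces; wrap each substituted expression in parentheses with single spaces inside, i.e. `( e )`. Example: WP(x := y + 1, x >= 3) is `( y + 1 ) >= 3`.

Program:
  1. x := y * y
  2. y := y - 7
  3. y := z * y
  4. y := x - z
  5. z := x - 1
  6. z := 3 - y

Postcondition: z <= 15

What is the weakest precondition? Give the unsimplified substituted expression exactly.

Answer: ( 3 - ( ( y * y ) - z ) ) <= 15

Derivation:
post: z <= 15
stmt 6: z := 3 - y  -- replace 1 occurrence(s) of z with (3 - y)
  => ( 3 - y ) <= 15
stmt 5: z := x - 1  -- replace 0 occurrence(s) of z with (x - 1)
  => ( 3 - y ) <= 15
stmt 4: y := x - z  -- replace 1 occurrence(s) of y with (x - z)
  => ( 3 - ( x - z ) ) <= 15
stmt 3: y := z * y  -- replace 0 occurrence(s) of y with (z * y)
  => ( 3 - ( x - z ) ) <= 15
stmt 2: y := y - 7  -- replace 0 occurrence(s) of y with (y - 7)
  => ( 3 - ( x - z ) ) <= 15
stmt 1: x := y * y  -- replace 1 occurrence(s) of x with (y * y)
  => ( 3 - ( ( y * y ) - z ) ) <= 15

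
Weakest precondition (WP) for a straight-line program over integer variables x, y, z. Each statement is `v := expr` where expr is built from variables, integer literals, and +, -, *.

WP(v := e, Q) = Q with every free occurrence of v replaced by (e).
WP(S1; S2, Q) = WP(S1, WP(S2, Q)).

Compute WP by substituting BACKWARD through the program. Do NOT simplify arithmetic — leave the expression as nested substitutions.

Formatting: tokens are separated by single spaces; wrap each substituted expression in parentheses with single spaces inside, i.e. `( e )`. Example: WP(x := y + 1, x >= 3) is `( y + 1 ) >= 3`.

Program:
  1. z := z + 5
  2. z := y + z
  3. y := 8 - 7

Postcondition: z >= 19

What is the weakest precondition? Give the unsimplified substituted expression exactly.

Answer: ( y + ( z + 5 ) ) >= 19

Derivation:
post: z >= 19
stmt 3: y := 8 - 7  -- replace 0 occurrence(s) of y with (8 - 7)
  => z >= 19
stmt 2: z := y + z  -- replace 1 occurrence(s) of z with (y + z)
  => ( y + z ) >= 19
stmt 1: z := z + 5  -- replace 1 occurrence(s) of z with (z + 5)
  => ( y + ( z + 5 ) ) >= 19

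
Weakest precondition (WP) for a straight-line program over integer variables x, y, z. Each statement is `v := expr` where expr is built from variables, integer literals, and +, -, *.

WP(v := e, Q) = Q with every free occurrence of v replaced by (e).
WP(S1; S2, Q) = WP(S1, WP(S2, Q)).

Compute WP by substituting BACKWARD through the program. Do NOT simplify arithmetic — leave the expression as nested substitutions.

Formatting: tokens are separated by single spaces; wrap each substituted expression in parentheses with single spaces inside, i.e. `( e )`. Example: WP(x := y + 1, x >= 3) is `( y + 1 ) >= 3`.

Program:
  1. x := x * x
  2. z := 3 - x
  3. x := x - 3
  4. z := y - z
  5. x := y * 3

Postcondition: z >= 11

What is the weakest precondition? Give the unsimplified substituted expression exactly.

Answer: ( y - ( 3 - ( x * x ) ) ) >= 11

Derivation:
post: z >= 11
stmt 5: x := y * 3  -- replace 0 occurrence(s) of x with (y * 3)
  => z >= 11
stmt 4: z := y - z  -- replace 1 occurrence(s) of z with (y - z)
  => ( y - z ) >= 11
stmt 3: x := x - 3  -- replace 0 occurrence(s) of x with (x - 3)
  => ( y - z ) >= 11
stmt 2: z := 3 - x  -- replace 1 occurrence(s) of z with (3 - x)
  => ( y - ( 3 - x ) ) >= 11
stmt 1: x := x * x  -- replace 1 occurrence(s) of x with (x * x)
  => ( y - ( 3 - ( x * x ) ) ) >= 11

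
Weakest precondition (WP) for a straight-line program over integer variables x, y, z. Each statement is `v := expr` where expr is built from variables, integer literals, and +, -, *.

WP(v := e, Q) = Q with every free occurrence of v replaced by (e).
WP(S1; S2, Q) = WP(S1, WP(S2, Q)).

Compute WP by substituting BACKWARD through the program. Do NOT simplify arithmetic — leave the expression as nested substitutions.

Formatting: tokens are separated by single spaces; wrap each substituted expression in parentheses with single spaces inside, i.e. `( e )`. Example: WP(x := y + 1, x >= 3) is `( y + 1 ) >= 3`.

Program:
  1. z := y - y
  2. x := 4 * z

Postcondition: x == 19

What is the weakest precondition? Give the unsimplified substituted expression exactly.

post: x == 19
stmt 2: x := 4 * z  -- replace 1 occurrence(s) of x with (4 * z)
  => ( 4 * z ) == 19
stmt 1: z := y - y  -- replace 1 occurrence(s) of z with (y - y)
  => ( 4 * ( y - y ) ) == 19

Answer: ( 4 * ( y - y ) ) == 19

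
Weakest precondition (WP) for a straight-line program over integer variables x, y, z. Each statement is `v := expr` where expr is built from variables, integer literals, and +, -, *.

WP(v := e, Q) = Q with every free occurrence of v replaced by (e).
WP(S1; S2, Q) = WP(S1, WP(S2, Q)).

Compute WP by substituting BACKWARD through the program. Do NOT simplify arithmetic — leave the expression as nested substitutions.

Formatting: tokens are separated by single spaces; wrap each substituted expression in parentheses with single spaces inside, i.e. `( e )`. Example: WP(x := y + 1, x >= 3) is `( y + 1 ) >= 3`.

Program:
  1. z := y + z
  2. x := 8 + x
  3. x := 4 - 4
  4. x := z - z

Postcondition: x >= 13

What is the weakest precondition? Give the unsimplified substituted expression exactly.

Answer: ( ( y + z ) - ( y + z ) ) >= 13

Derivation:
post: x >= 13
stmt 4: x := z - z  -- replace 1 occurrence(s) of x with (z - z)
  => ( z - z ) >= 13
stmt 3: x := 4 - 4  -- replace 0 occurrence(s) of x with (4 - 4)
  => ( z - z ) >= 13
stmt 2: x := 8 + x  -- replace 0 occurrence(s) of x with (8 + x)
  => ( z - z ) >= 13
stmt 1: z := y + z  -- replace 2 occurrence(s) of z with (y + z)
  => ( ( y + z ) - ( y + z ) ) >= 13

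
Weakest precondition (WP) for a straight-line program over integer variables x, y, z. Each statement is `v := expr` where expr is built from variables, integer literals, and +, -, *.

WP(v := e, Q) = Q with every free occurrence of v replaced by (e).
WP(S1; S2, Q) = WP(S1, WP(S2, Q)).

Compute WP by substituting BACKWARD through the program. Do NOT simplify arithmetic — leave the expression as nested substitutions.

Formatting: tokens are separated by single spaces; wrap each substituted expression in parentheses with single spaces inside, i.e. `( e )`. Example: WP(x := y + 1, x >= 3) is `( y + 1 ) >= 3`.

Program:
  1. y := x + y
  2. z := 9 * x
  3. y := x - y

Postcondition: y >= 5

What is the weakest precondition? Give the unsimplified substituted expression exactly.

post: y >= 5
stmt 3: y := x - y  -- replace 1 occurrence(s) of y with (x - y)
  => ( x - y ) >= 5
stmt 2: z := 9 * x  -- replace 0 occurrence(s) of z with (9 * x)
  => ( x - y ) >= 5
stmt 1: y := x + y  -- replace 1 occurrence(s) of y with (x + y)
  => ( x - ( x + y ) ) >= 5

Answer: ( x - ( x + y ) ) >= 5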